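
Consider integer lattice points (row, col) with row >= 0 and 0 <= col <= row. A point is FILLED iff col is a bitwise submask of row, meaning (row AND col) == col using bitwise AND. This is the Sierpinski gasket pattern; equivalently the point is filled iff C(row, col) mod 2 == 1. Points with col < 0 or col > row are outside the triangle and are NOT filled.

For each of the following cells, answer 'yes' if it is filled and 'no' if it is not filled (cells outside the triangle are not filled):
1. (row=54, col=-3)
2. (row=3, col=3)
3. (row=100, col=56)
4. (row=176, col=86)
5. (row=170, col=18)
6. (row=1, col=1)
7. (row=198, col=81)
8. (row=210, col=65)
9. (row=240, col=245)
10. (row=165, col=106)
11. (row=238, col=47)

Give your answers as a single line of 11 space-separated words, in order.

(54,-3): col outside [0, 54] -> not filled
(3,3): row=0b11, col=0b11, row AND col = 0b11 = 3; 3 == 3 -> filled
(100,56): row=0b1100100, col=0b111000, row AND col = 0b100000 = 32; 32 != 56 -> empty
(176,86): row=0b10110000, col=0b1010110, row AND col = 0b10000 = 16; 16 != 86 -> empty
(170,18): row=0b10101010, col=0b10010, row AND col = 0b10 = 2; 2 != 18 -> empty
(1,1): row=0b1, col=0b1, row AND col = 0b1 = 1; 1 == 1 -> filled
(198,81): row=0b11000110, col=0b1010001, row AND col = 0b1000000 = 64; 64 != 81 -> empty
(210,65): row=0b11010010, col=0b1000001, row AND col = 0b1000000 = 64; 64 != 65 -> empty
(240,245): col outside [0, 240] -> not filled
(165,106): row=0b10100101, col=0b1101010, row AND col = 0b100000 = 32; 32 != 106 -> empty
(238,47): row=0b11101110, col=0b101111, row AND col = 0b101110 = 46; 46 != 47 -> empty

Answer: no yes no no no yes no no no no no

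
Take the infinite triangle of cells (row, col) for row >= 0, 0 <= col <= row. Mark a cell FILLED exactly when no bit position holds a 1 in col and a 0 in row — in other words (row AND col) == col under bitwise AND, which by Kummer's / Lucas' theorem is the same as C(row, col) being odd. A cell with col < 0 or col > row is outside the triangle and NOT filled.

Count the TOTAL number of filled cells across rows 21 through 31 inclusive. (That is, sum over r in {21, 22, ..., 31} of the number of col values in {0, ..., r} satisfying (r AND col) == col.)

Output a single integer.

r21=10101 pc3: +8 =8
r22=10110 pc3: +8 =16
r23=10111 pc4: +16 =32
r24=11000 pc2: +4 =36
r25=11001 pc3: +8 =44
r26=11010 pc3: +8 =52
r27=11011 pc4: +16 =68
r28=11100 pc3: +8 =76
r29=11101 pc4: +16 =92
r30=11110 pc4: +16 =108
r31=11111 pc5: +32 =140

Answer: 140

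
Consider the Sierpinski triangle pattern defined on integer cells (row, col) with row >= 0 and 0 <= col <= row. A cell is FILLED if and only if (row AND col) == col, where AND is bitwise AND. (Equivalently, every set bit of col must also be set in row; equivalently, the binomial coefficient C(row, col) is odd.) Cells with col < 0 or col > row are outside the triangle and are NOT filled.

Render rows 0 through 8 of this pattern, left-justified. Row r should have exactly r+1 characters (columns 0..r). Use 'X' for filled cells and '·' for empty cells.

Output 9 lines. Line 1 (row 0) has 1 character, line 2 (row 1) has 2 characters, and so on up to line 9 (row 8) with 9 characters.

Answer: X
XX
X·X
XXXX
X···X
XX··XX
X·X·X·X
XXXXXXXX
X·······X

Derivation:
r0=0: X
r1=1: XX
r2=10: X·X
r3=11: XXXX
r4=100: X···X
r5=101: XX··XX
r6=110: X·X·X·X
r7=111: XXXXXXXX
r8=1000: X·······X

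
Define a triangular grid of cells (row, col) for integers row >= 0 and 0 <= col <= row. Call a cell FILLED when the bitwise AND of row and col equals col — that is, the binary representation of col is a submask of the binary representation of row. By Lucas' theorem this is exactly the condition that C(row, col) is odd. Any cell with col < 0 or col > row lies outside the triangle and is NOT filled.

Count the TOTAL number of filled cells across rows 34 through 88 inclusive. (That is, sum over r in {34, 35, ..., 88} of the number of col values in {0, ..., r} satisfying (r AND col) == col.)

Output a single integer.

r34=100010 pc2: +4 =4
r35=100011 pc3: +8 =12
r36=100100 pc2: +4 =16
r37=100101 pc3: +8 =24
r38=100110 pc3: +8 =32
r39=100111 pc4: +16 =48
r40=101000 pc2: +4 =52
r41=101001 pc3: +8 =60
r42=101010 pc3: +8 =68
r43=101011 pc4: +16 =84
r44=101100 pc3: +8 =92
r45=101101 pc4: +16 =108
r46=101110 pc4: +16 =124
r47=101111 pc5: +32 =156
r48=110000 pc2: +4 =160
r49=110001 pc3: +8 =168
r50=110010 pc3: +8 =176
r51=110011 pc4: +16 =192
r52=110100 pc3: +8 =200
r53=110101 pc4: +16 =216
r54=110110 pc4: +16 =232
r55=110111 pc5: +32 =264
r56=111000 pc3: +8 =272
r57=111001 pc4: +16 =288
r58=111010 pc4: +16 =304
r59=111011 pc5: +32 =336
r60=111100 pc4: +16 =352
r61=111101 pc5: +32 =384
r62=111110 pc5: +32 =416
r63=111111 pc6: +64 =480
r64=1000000 pc1: +2 =482
r65=1000001 pc2: +4 =486
r66=1000010 pc2: +4 =490
r67=1000011 pc3: +8 =498
r68=1000100 pc2: +4 =502
r69=1000101 pc3: +8 =510
r70=1000110 pc3: +8 =518
r71=1000111 pc4: +16 =534
r72=1001000 pc2: +4 =538
r73=1001001 pc3: +8 =546
r74=1001010 pc3: +8 =554
r75=1001011 pc4: +16 =570
r76=1001100 pc3: +8 =578
r77=1001101 pc4: +16 =594
r78=1001110 pc4: +16 =610
r79=1001111 pc5: +32 =642
r80=1010000 pc2: +4 =646
r81=1010001 pc3: +8 =654
r82=1010010 pc3: +8 =662
r83=1010011 pc4: +16 =678
r84=1010100 pc3: +8 =686
r85=1010101 pc4: +16 =702
r86=1010110 pc4: +16 =718
r87=1010111 pc5: +32 =750
r88=1011000 pc3: +8 =758

Answer: 758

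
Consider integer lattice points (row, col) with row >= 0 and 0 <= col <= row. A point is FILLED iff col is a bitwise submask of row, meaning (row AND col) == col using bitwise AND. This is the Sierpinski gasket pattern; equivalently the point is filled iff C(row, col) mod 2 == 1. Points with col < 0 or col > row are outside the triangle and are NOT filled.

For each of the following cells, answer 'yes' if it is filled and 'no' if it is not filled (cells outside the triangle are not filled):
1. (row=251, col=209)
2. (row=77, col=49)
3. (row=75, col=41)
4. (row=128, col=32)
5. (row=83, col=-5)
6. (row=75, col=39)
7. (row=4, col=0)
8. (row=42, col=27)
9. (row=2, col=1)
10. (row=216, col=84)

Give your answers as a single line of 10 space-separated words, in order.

(251,209): row=0b11111011, col=0b11010001, row AND col = 0b11010001 = 209; 209 == 209 -> filled
(77,49): row=0b1001101, col=0b110001, row AND col = 0b1 = 1; 1 != 49 -> empty
(75,41): row=0b1001011, col=0b101001, row AND col = 0b1001 = 9; 9 != 41 -> empty
(128,32): row=0b10000000, col=0b100000, row AND col = 0b0 = 0; 0 != 32 -> empty
(83,-5): col outside [0, 83] -> not filled
(75,39): row=0b1001011, col=0b100111, row AND col = 0b11 = 3; 3 != 39 -> empty
(4,0): row=0b100, col=0b0, row AND col = 0b0 = 0; 0 == 0 -> filled
(42,27): row=0b101010, col=0b11011, row AND col = 0b1010 = 10; 10 != 27 -> empty
(2,1): row=0b10, col=0b1, row AND col = 0b0 = 0; 0 != 1 -> empty
(216,84): row=0b11011000, col=0b1010100, row AND col = 0b1010000 = 80; 80 != 84 -> empty

Answer: yes no no no no no yes no no no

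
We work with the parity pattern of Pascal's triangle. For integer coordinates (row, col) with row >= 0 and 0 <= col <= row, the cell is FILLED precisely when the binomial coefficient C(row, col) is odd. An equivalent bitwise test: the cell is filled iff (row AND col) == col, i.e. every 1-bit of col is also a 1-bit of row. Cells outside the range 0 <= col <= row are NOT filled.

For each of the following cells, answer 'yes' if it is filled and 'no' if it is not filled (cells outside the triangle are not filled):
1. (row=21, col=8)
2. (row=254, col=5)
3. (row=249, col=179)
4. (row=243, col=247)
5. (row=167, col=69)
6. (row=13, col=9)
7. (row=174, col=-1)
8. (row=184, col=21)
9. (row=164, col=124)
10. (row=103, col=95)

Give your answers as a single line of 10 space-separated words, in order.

Answer: no no no no no yes no no no no

Derivation:
(21,8): row=0b10101, col=0b1000, row AND col = 0b0 = 0; 0 != 8 -> empty
(254,5): row=0b11111110, col=0b101, row AND col = 0b100 = 4; 4 != 5 -> empty
(249,179): row=0b11111001, col=0b10110011, row AND col = 0b10110001 = 177; 177 != 179 -> empty
(243,247): col outside [0, 243] -> not filled
(167,69): row=0b10100111, col=0b1000101, row AND col = 0b101 = 5; 5 != 69 -> empty
(13,9): row=0b1101, col=0b1001, row AND col = 0b1001 = 9; 9 == 9 -> filled
(174,-1): col outside [0, 174] -> not filled
(184,21): row=0b10111000, col=0b10101, row AND col = 0b10000 = 16; 16 != 21 -> empty
(164,124): row=0b10100100, col=0b1111100, row AND col = 0b100100 = 36; 36 != 124 -> empty
(103,95): row=0b1100111, col=0b1011111, row AND col = 0b1000111 = 71; 71 != 95 -> empty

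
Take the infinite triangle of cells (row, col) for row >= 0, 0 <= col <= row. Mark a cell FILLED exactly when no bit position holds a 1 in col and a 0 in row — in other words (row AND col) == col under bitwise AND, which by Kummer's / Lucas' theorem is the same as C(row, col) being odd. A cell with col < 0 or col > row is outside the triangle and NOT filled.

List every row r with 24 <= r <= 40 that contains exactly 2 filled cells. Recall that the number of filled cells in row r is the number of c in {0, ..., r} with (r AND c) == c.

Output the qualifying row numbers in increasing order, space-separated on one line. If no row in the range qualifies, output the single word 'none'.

Answer: 32

Derivation:
Row r has 2^popcount(r) filled cells, so we need popcount(r) = log2(2) = 1.
Scan r = 24..40 and keep those with exactly 1 one-bits:
r=24=11000 popcount=2 -> skip
r=25=11001 popcount=3 -> skip
r=26=11010 popcount=3 -> skip
r=27=11011 popcount=4 -> skip
r=28=11100 popcount=3 -> skip
r=29=11101 popcount=4 -> skip
r=30=11110 popcount=4 -> skip
r=31=11111 popcount=5 -> skip
r=32=100000 popcount=1 -> KEEP
r=33=100001 popcount=2 -> skip
r=34=100010 popcount=2 -> skip
r=35=100011 popcount=3 -> skip
r=36=100100 popcount=2 -> skip
r=37=100101 popcount=3 -> skip
r=38=100110 popcount=3 -> skip
r=39=100111 popcount=4 -> skip
r=40=101000 popcount=2 -> skip
Kept rows: 32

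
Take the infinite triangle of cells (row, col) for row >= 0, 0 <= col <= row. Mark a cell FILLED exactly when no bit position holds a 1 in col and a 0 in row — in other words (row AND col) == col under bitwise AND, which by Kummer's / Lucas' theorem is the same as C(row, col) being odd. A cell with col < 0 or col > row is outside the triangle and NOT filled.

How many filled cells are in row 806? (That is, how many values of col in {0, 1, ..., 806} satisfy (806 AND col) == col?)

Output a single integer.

Answer: 32

Derivation:
806 in binary = 1100100110
popcount(806) = number of 1-bits in 1100100110 = 5
A col c satisfies (806 AND c) == c iff every set bit of c is also set in 806; each of the 5 set bits of 806 can independently be on or off in c.
count = 2^5 = 32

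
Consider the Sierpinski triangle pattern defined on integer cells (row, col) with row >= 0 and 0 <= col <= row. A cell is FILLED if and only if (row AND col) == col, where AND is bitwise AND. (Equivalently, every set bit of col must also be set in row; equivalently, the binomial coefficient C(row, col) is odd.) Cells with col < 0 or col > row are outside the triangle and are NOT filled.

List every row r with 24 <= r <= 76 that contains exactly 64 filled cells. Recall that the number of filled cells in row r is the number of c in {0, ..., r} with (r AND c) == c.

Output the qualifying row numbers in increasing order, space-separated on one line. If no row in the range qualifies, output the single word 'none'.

Row r has 2^popcount(r) filled cells, so we need popcount(r) = log2(64) = 6.
Scan r = 24..76 and keep those with exactly 6 one-bits:
r=24=11000 popcount=2 -> skip
r=25=11001 popcount=3 -> skip
r=26=11010 popcount=3 -> skip
r=27=11011 popcount=4 -> skip
r=28=11100 popcount=3 -> skip
r=29=11101 popcount=4 -> skip
r=30=11110 popcount=4 -> skip
r=31=11111 popcount=5 -> skip
r=32=100000 popcount=1 -> skip
r=33=100001 popcount=2 -> skip
r=34=100010 popcount=2 -> skip
r=35=100011 popcount=3 -> skip
r=36=100100 popcount=2 -> skip
r=37=100101 popcount=3 -> skip
r=38=100110 popcount=3 -> skip
r=39=100111 popcount=4 -> skip
r=40=101000 popcount=2 -> skip
r=41=101001 popcount=3 -> skip
r=42=101010 popcount=3 -> skip
r=43=101011 popcount=4 -> skip
r=44=101100 popcount=3 -> skip
r=45=101101 popcount=4 -> skip
r=46=101110 popcount=4 -> skip
r=47=101111 popcount=5 -> skip
r=48=110000 popcount=2 -> skip
r=49=110001 popcount=3 -> skip
r=50=110010 popcount=3 -> skip
r=51=110011 popcount=4 -> skip
r=52=110100 popcount=3 -> skip
r=53=110101 popcount=4 -> skip
r=54=110110 popcount=4 -> skip
r=55=110111 popcount=5 -> skip
r=56=111000 popcount=3 -> skip
r=57=111001 popcount=4 -> skip
r=58=111010 popcount=4 -> skip
r=59=111011 popcount=5 -> skip
r=60=111100 popcount=4 -> skip
r=61=111101 popcount=5 -> skip
r=62=111110 popcount=5 -> skip
r=63=111111 popcount=6 -> KEEP
r=64=1000000 popcount=1 -> skip
r=65=1000001 popcount=2 -> skip
r=66=1000010 popcount=2 -> skip
r=67=1000011 popcount=3 -> skip
r=68=1000100 popcount=2 -> skip
r=69=1000101 popcount=3 -> skip
r=70=1000110 popcount=3 -> skip
r=71=1000111 popcount=4 -> skip
r=72=1001000 popcount=2 -> skip
r=73=1001001 popcount=3 -> skip
r=74=1001010 popcount=3 -> skip
r=75=1001011 popcount=4 -> skip
r=76=1001100 popcount=3 -> skip
Kept rows: 63

Answer: 63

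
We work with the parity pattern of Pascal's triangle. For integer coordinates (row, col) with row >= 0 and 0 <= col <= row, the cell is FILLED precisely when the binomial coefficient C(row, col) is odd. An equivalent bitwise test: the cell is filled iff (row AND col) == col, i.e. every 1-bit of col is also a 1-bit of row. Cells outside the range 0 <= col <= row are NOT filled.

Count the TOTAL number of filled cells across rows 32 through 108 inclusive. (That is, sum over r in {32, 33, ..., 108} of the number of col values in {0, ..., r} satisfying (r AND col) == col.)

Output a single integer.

Answer: 1168

Derivation:
r32=100000 pc1: +2 =2
r33=100001 pc2: +4 =6
r34=100010 pc2: +4 =10
r35=100011 pc3: +8 =18
r36=100100 pc2: +4 =22
r37=100101 pc3: +8 =30
r38=100110 pc3: +8 =38
r39=100111 pc4: +16 =54
r40=101000 pc2: +4 =58
r41=101001 pc3: +8 =66
r42=101010 pc3: +8 =74
r43=101011 pc4: +16 =90
r44=101100 pc3: +8 =98
r45=101101 pc4: +16 =114
r46=101110 pc4: +16 =130
r47=101111 pc5: +32 =162
r48=110000 pc2: +4 =166
r49=110001 pc3: +8 =174
r50=110010 pc3: +8 =182
r51=110011 pc4: +16 =198
r52=110100 pc3: +8 =206
r53=110101 pc4: +16 =222
r54=110110 pc4: +16 =238
r55=110111 pc5: +32 =270
r56=111000 pc3: +8 =278
r57=111001 pc4: +16 =294
r58=111010 pc4: +16 =310
r59=111011 pc5: +32 =342
r60=111100 pc4: +16 =358
r61=111101 pc5: +32 =390
r62=111110 pc5: +32 =422
r63=111111 pc6: +64 =486
r64=1000000 pc1: +2 =488
r65=1000001 pc2: +4 =492
r66=1000010 pc2: +4 =496
r67=1000011 pc3: +8 =504
r68=1000100 pc2: +4 =508
r69=1000101 pc3: +8 =516
r70=1000110 pc3: +8 =524
r71=1000111 pc4: +16 =540
r72=1001000 pc2: +4 =544
r73=1001001 pc3: +8 =552
r74=1001010 pc3: +8 =560
r75=1001011 pc4: +16 =576
r76=1001100 pc3: +8 =584
r77=1001101 pc4: +16 =600
r78=1001110 pc4: +16 =616
r79=1001111 pc5: +32 =648
r80=1010000 pc2: +4 =652
r81=1010001 pc3: +8 =660
r82=1010010 pc3: +8 =668
r83=1010011 pc4: +16 =684
r84=1010100 pc3: +8 =692
r85=1010101 pc4: +16 =708
r86=1010110 pc4: +16 =724
r87=1010111 pc5: +32 =756
r88=1011000 pc3: +8 =764
r89=1011001 pc4: +16 =780
r90=1011010 pc4: +16 =796
r91=1011011 pc5: +32 =828
r92=1011100 pc4: +16 =844
r93=1011101 pc5: +32 =876
r94=1011110 pc5: +32 =908
r95=1011111 pc6: +64 =972
r96=1100000 pc2: +4 =976
r97=1100001 pc3: +8 =984
r98=1100010 pc3: +8 =992
r99=1100011 pc4: +16 =1008
r100=1100100 pc3: +8 =1016
r101=1100101 pc4: +16 =1032
r102=1100110 pc4: +16 =1048
r103=1100111 pc5: +32 =1080
r104=1101000 pc3: +8 =1088
r105=1101001 pc4: +16 =1104
r106=1101010 pc4: +16 =1120
r107=1101011 pc5: +32 =1152
r108=1101100 pc4: +16 =1168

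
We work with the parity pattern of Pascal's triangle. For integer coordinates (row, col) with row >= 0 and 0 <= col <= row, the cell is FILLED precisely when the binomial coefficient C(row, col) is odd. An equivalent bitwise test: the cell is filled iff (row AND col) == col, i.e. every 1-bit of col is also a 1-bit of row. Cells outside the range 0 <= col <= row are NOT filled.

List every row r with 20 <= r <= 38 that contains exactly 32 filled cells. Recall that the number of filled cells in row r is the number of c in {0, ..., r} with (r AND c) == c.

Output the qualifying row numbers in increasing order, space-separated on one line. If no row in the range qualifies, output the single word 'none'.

Answer: 31

Derivation:
Row r has 2^popcount(r) filled cells, so we need popcount(r) = log2(32) = 5.
Scan r = 20..38 and keep those with exactly 5 one-bits:
r=20=10100 popcount=2 -> skip
r=21=10101 popcount=3 -> skip
r=22=10110 popcount=3 -> skip
r=23=10111 popcount=4 -> skip
r=24=11000 popcount=2 -> skip
r=25=11001 popcount=3 -> skip
r=26=11010 popcount=3 -> skip
r=27=11011 popcount=4 -> skip
r=28=11100 popcount=3 -> skip
r=29=11101 popcount=4 -> skip
r=30=11110 popcount=4 -> skip
r=31=11111 popcount=5 -> KEEP
r=32=100000 popcount=1 -> skip
r=33=100001 popcount=2 -> skip
r=34=100010 popcount=2 -> skip
r=35=100011 popcount=3 -> skip
r=36=100100 popcount=2 -> skip
r=37=100101 popcount=3 -> skip
r=38=100110 popcount=3 -> skip
Kept rows: 31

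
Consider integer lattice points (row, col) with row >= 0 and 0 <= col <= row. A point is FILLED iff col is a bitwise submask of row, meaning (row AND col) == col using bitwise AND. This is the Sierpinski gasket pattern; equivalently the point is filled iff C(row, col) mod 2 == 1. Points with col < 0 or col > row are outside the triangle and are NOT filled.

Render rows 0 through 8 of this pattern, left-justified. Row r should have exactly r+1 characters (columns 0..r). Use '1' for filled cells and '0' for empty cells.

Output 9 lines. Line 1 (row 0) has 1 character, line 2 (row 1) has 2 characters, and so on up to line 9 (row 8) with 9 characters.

Answer: 1
11
101
1111
10001
110011
1010101
11111111
100000001

Derivation:
r0=0: 1
r1=1: 11
r2=10: 101
r3=11: 1111
r4=100: 10001
r5=101: 110011
r6=110: 1010101
r7=111: 11111111
r8=1000: 100000001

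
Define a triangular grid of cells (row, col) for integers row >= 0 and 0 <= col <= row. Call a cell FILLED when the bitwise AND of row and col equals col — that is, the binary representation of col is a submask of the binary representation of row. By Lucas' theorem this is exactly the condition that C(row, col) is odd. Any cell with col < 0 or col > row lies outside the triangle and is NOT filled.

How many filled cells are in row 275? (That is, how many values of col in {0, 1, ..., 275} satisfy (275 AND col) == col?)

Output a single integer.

Answer: 16

Derivation:
275 in binary = 100010011
popcount(275) = number of 1-bits in 100010011 = 4
A col c satisfies (275 AND c) == c iff every set bit of c is also set in 275; each of the 4 set bits of 275 can independently be on or off in c.
count = 2^4 = 16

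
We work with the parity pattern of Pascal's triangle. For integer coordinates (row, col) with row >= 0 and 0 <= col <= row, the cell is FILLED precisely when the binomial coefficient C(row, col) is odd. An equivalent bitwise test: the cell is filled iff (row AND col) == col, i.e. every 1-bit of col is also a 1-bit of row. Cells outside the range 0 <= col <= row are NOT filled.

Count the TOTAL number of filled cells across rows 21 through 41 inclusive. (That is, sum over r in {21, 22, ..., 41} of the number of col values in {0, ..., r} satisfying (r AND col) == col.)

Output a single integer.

Answer: 206

Derivation:
r21=10101 pc3: +8 =8
r22=10110 pc3: +8 =16
r23=10111 pc4: +16 =32
r24=11000 pc2: +4 =36
r25=11001 pc3: +8 =44
r26=11010 pc3: +8 =52
r27=11011 pc4: +16 =68
r28=11100 pc3: +8 =76
r29=11101 pc4: +16 =92
r30=11110 pc4: +16 =108
r31=11111 pc5: +32 =140
r32=100000 pc1: +2 =142
r33=100001 pc2: +4 =146
r34=100010 pc2: +4 =150
r35=100011 pc3: +8 =158
r36=100100 pc2: +4 =162
r37=100101 pc3: +8 =170
r38=100110 pc3: +8 =178
r39=100111 pc4: +16 =194
r40=101000 pc2: +4 =198
r41=101001 pc3: +8 =206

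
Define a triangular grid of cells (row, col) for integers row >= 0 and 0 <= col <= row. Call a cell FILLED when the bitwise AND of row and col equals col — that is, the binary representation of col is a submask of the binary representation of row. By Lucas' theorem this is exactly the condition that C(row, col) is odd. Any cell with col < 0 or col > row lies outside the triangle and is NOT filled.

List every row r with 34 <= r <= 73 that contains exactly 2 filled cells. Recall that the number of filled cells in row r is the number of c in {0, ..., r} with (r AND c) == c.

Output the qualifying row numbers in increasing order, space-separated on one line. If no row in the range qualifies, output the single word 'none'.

Row r has 2^popcount(r) filled cells, so we need popcount(r) = log2(2) = 1.
Scan r = 34..73 and keep those with exactly 1 one-bits:
r=34=100010 popcount=2 -> skip
r=35=100011 popcount=3 -> skip
r=36=100100 popcount=2 -> skip
r=37=100101 popcount=3 -> skip
r=38=100110 popcount=3 -> skip
r=39=100111 popcount=4 -> skip
r=40=101000 popcount=2 -> skip
r=41=101001 popcount=3 -> skip
r=42=101010 popcount=3 -> skip
r=43=101011 popcount=4 -> skip
r=44=101100 popcount=3 -> skip
r=45=101101 popcount=4 -> skip
r=46=101110 popcount=4 -> skip
r=47=101111 popcount=5 -> skip
r=48=110000 popcount=2 -> skip
r=49=110001 popcount=3 -> skip
r=50=110010 popcount=3 -> skip
r=51=110011 popcount=4 -> skip
r=52=110100 popcount=3 -> skip
r=53=110101 popcount=4 -> skip
r=54=110110 popcount=4 -> skip
r=55=110111 popcount=5 -> skip
r=56=111000 popcount=3 -> skip
r=57=111001 popcount=4 -> skip
r=58=111010 popcount=4 -> skip
r=59=111011 popcount=5 -> skip
r=60=111100 popcount=4 -> skip
r=61=111101 popcount=5 -> skip
r=62=111110 popcount=5 -> skip
r=63=111111 popcount=6 -> skip
r=64=1000000 popcount=1 -> KEEP
r=65=1000001 popcount=2 -> skip
r=66=1000010 popcount=2 -> skip
r=67=1000011 popcount=3 -> skip
r=68=1000100 popcount=2 -> skip
r=69=1000101 popcount=3 -> skip
r=70=1000110 popcount=3 -> skip
r=71=1000111 popcount=4 -> skip
r=72=1001000 popcount=2 -> skip
r=73=1001001 popcount=3 -> skip
Kept rows: 64

Answer: 64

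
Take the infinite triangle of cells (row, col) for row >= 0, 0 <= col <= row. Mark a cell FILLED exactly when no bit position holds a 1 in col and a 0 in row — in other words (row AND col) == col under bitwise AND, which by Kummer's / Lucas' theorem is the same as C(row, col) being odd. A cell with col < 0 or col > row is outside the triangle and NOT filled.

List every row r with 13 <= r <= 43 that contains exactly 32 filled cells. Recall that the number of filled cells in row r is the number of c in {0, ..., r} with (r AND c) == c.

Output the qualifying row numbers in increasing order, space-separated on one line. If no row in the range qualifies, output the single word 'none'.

Answer: 31

Derivation:
Row r has 2^popcount(r) filled cells, so we need popcount(r) = log2(32) = 5.
Scan r = 13..43 and keep those with exactly 5 one-bits:
r=13=1101 popcount=3 -> skip
r=14=1110 popcount=3 -> skip
r=15=1111 popcount=4 -> skip
r=16=10000 popcount=1 -> skip
r=17=10001 popcount=2 -> skip
r=18=10010 popcount=2 -> skip
r=19=10011 popcount=3 -> skip
r=20=10100 popcount=2 -> skip
r=21=10101 popcount=3 -> skip
r=22=10110 popcount=3 -> skip
r=23=10111 popcount=4 -> skip
r=24=11000 popcount=2 -> skip
r=25=11001 popcount=3 -> skip
r=26=11010 popcount=3 -> skip
r=27=11011 popcount=4 -> skip
r=28=11100 popcount=3 -> skip
r=29=11101 popcount=4 -> skip
r=30=11110 popcount=4 -> skip
r=31=11111 popcount=5 -> KEEP
r=32=100000 popcount=1 -> skip
r=33=100001 popcount=2 -> skip
r=34=100010 popcount=2 -> skip
r=35=100011 popcount=3 -> skip
r=36=100100 popcount=2 -> skip
r=37=100101 popcount=3 -> skip
r=38=100110 popcount=3 -> skip
r=39=100111 popcount=4 -> skip
r=40=101000 popcount=2 -> skip
r=41=101001 popcount=3 -> skip
r=42=101010 popcount=3 -> skip
r=43=101011 popcount=4 -> skip
Kept rows: 31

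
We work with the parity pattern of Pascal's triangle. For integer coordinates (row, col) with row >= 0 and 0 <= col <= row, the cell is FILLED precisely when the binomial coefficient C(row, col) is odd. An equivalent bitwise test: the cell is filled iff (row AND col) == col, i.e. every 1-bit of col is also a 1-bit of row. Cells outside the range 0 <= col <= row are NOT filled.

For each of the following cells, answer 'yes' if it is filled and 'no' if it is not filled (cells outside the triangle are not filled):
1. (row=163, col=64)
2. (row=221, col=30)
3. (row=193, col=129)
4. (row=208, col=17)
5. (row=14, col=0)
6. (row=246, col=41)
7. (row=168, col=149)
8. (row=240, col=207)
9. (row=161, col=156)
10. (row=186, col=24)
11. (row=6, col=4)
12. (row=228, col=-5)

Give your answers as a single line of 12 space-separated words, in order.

(163,64): row=0b10100011, col=0b1000000, row AND col = 0b0 = 0; 0 != 64 -> empty
(221,30): row=0b11011101, col=0b11110, row AND col = 0b11100 = 28; 28 != 30 -> empty
(193,129): row=0b11000001, col=0b10000001, row AND col = 0b10000001 = 129; 129 == 129 -> filled
(208,17): row=0b11010000, col=0b10001, row AND col = 0b10000 = 16; 16 != 17 -> empty
(14,0): row=0b1110, col=0b0, row AND col = 0b0 = 0; 0 == 0 -> filled
(246,41): row=0b11110110, col=0b101001, row AND col = 0b100000 = 32; 32 != 41 -> empty
(168,149): row=0b10101000, col=0b10010101, row AND col = 0b10000000 = 128; 128 != 149 -> empty
(240,207): row=0b11110000, col=0b11001111, row AND col = 0b11000000 = 192; 192 != 207 -> empty
(161,156): row=0b10100001, col=0b10011100, row AND col = 0b10000000 = 128; 128 != 156 -> empty
(186,24): row=0b10111010, col=0b11000, row AND col = 0b11000 = 24; 24 == 24 -> filled
(6,4): row=0b110, col=0b100, row AND col = 0b100 = 4; 4 == 4 -> filled
(228,-5): col outside [0, 228] -> not filled

Answer: no no yes no yes no no no no yes yes no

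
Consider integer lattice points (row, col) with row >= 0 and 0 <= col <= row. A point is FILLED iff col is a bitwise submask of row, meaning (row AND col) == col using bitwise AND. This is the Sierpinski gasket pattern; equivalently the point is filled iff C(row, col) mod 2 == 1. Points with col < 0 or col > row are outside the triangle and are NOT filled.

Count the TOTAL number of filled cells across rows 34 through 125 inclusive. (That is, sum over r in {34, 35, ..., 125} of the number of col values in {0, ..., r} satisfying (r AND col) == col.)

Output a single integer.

r34=100010 pc2: +4 =4
r35=100011 pc3: +8 =12
r36=100100 pc2: +4 =16
r37=100101 pc3: +8 =24
r38=100110 pc3: +8 =32
r39=100111 pc4: +16 =48
r40=101000 pc2: +4 =52
r41=101001 pc3: +8 =60
r42=101010 pc3: +8 =68
r43=101011 pc4: +16 =84
r44=101100 pc3: +8 =92
r45=101101 pc4: +16 =108
r46=101110 pc4: +16 =124
r47=101111 pc5: +32 =156
r48=110000 pc2: +4 =160
r49=110001 pc3: +8 =168
r50=110010 pc3: +8 =176
r51=110011 pc4: +16 =192
r52=110100 pc3: +8 =200
r53=110101 pc4: +16 =216
r54=110110 pc4: +16 =232
r55=110111 pc5: +32 =264
r56=111000 pc3: +8 =272
r57=111001 pc4: +16 =288
r58=111010 pc4: +16 =304
r59=111011 pc5: +32 =336
r60=111100 pc4: +16 =352
r61=111101 pc5: +32 =384
r62=111110 pc5: +32 =416
r63=111111 pc6: +64 =480
r64=1000000 pc1: +2 =482
r65=1000001 pc2: +4 =486
r66=1000010 pc2: +4 =490
r67=1000011 pc3: +8 =498
r68=1000100 pc2: +4 =502
r69=1000101 pc3: +8 =510
r70=1000110 pc3: +8 =518
r71=1000111 pc4: +16 =534
r72=1001000 pc2: +4 =538
r73=1001001 pc3: +8 =546
r74=1001010 pc3: +8 =554
r75=1001011 pc4: +16 =570
r76=1001100 pc3: +8 =578
r77=1001101 pc4: +16 =594
r78=1001110 pc4: +16 =610
r79=1001111 pc5: +32 =642
r80=1010000 pc2: +4 =646
r81=1010001 pc3: +8 =654
r82=1010010 pc3: +8 =662
r83=1010011 pc4: +16 =678
r84=1010100 pc3: +8 =686
r85=1010101 pc4: +16 =702
r86=1010110 pc4: +16 =718
r87=1010111 pc5: +32 =750
r88=1011000 pc3: +8 =758
r89=1011001 pc4: +16 =774
r90=1011010 pc4: +16 =790
r91=1011011 pc5: +32 =822
r92=1011100 pc4: +16 =838
r93=1011101 pc5: +32 =870
r94=1011110 pc5: +32 =902
r95=1011111 pc6: +64 =966
r96=1100000 pc2: +4 =970
r97=1100001 pc3: +8 =978
r98=1100010 pc3: +8 =986
r99=1100011 pc4: +16 =1002
r100=1100100 pc3: +8 =1010
r101=1100101 pc4: +16 =1026
r102=1100110 pc4: +16 =1042
r103=1100111 pc5: +32 =1074
r104=1101000 pc3: +8 =1082
r105=1101001 pc4: +16 =1098
r106=1101010 pc4: +16 =1114
r107=1101011 pc5: +32 =1146
r108=1101100 pc4: +16 =1162
r109=1101101 pc5: +32 =1194
r110=1101110 pc5: +32 =1226
r111=1101111 pc6: +64 =1290
r112=1110000 pc3: +8 =1298
r113=1110001 pc4: +16 =1314
r114=1110010 pc4: +16 =1330
r115=1110011 pc5: +32 =1362
r116=1110100 pc4: +16 =1378
r117=1110101 pc5: +32 =1410
r118=1110110 pc5: +32 =1442
r119=1110111 pc6: +64 =1506
r120=1111000 pc4: +16 =1522
r121=1111001 pc5: +32 =1554
r122=1111010 pc5: +32 =1586
r123=1111011 pc6: +64 =1650
r124=1111100 pc5: +32 =1682
r125=1111101 pc6: +64 =1746

Answer: 1746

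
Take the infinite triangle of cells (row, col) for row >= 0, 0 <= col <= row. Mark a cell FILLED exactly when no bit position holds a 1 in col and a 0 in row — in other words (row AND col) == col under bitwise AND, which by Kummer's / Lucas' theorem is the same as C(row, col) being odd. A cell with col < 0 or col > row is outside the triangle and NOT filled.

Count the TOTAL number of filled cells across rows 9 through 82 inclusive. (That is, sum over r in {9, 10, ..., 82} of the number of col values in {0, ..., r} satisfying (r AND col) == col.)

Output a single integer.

Answer: 882

Derivation:
r9=1001 pc2: +4 =4
r10=1010 pc2: +4 =8
r11=1011 pc3: +8 =16
r12=1100 pc2: +4 =20
r13=1101 pc3: +8 =28
r14=1110 pc3: +8 =36
r15=1111 pc4: +16 =52
r16=10000 pc1: +2 =54
r17=10001 pc2: +4 =58
r18=10010 pc2: +4 =62
r19=10011 pc3: +8 =70
r20=10100 pc2: +4 =74
r21=10101 pc3: +8 =82
r22=10110 pc3: +8 =90
r23=10111 pc4: +16 =106
r24=11000 pc2: +4 =110
r25=11001 pc3: +8 =118
r26=11010 pc3: +8 =126
r27=11011 pc4: +16 =142
r28=11100 pc3: +8 =150
r29=11101 pc4: +16 =166
r30=11110 pc4: +16 =182
r31=11111 pc5: +32 =214
r32=100000 pc1: +2 =216
r33=100001 pc2: +4 =220
r34=100010 pc2: +4 =224
r35=100011 pc3: +8 =232
r36=100100 pc2: +4 =236
r37=100101 pc3: +8 =244
r38=100110 pc3: +8 =252
r39=100111 pc4: +16 =268
r40=101000 pc2: +4 =272
r41=101001 pc3: +8 =280
r42=101010 pc3: +8 =288
r43=101011 pc4: +16 =304
r44=101100 pc3: +8 =312
r45=101101 pc4: +16 =328
r46=101110 pc4: +16 =344
r47=101111 pc5: +32 =376
r48=110000 pc2: +4 =380
r49=110001 pc3: +8 =388
r50=110010 pc3: +8 =396
r51=110011 pc4: +16 =412
r52=110100 pc3: +8 =420
r53=110101 pc4: +16 =436
r54=110110 pc4: +16 =452
r55=110111 pc5: +32 =484
r56=111000 pc3: +8 =492
r57=111001 pc4: +16 =508
r58=111010 pc4: +16 =524
r59=111011 pc5: +32 =556
r60=111100 pc4: +16 =572
r61=111101 pc5: +32 =604
r62=111110 pc5: +32 =636
r63=111111 pc6: +64 =700
r64=1000000 pc1: +2 =702
r65=1000001 pc2: +4 =706
r66=1000010 pc2: +4 =710
r67=1000011 pc3: +8 =718
r68=1000100 pc2: +4 =722
r69=1000101 pc3: +8 =730
r70=1000110 pc3: +8 =738
r71=1000111 pc4: +16 =754
r72=1001000 pc2: +4 =758
r73=1001001 pc3: +8 =766
r74=1001010 pc3: +8 =774
r75=1001011 pc4: +16 =790
r76=1001100 pc3: +8 =798
r77=1001101 pc4: +16 =814
r78=1001110 pc4: +16 =830
r79=1001111 pc5: +32 =862
r80=1010000 pc2: +4 =866
r81=1010001 pc3: +8 =874
r82=1010010 pc3: +8 =882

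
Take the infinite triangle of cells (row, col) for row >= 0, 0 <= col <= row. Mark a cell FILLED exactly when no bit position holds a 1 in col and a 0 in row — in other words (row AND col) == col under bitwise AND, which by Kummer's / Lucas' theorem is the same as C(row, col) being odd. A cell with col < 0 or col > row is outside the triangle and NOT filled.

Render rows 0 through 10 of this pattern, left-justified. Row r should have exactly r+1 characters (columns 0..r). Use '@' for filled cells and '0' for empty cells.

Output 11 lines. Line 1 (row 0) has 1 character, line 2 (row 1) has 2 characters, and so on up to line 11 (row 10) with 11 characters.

r0=0: @
r1=1: @@
r2=10: @0@
r3=11: @@@@
r4=100: @000@
r5=101: @@00@@
r6=110: @0@0@0@
r7=111: @@@@@@@@
r8=1000: @0000000@
r9=1001: @@000000@@
r10=1010: @0@00000@0@

Answer: @
@@
@0@
@@@@
@000@
@@00@@
@0@0@0@
@@@@@@@@
@0000000@
@@000000@@
@0@00000@0@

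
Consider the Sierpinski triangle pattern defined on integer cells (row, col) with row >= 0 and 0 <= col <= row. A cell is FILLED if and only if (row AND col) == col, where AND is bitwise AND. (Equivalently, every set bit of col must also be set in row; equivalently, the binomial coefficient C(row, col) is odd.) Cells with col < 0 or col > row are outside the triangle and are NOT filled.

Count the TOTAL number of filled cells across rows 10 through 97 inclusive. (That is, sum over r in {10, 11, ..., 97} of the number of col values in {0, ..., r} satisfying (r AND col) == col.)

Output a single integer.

Answer: 1194

Derivation:
r10=1010 pc2: +4 =4
r11=1011 pc3: +8 =12
r12=1100 pc2: +4 =16
r13=1101 pc3: +8 =24
r14=1110 pc3: +8 =32
r15=1111 pc4: +16 =48
r16=10000 pc1: +2 =50
r17=10001 pc2: +4 =54
r18=10010 pc2: +4 =58
r19=10011 pc3: +8 =66
r20=10100 pc2: +4 =70
r21=10101 pc3: +8 =78
r22=10110 pc3: +8 =86
r23=10111 pc4: +16 =102
r24=11000 pc2: +4 =106
r25=11001 pc3: +8 =114
r26=11010 pc3: +8 =122
r27=11011 pc4: +16 =138
r28=11100 pc3: +8 =146
r29=11101 pc4: +16 =162
r30=11110 pc4: +16 =178
r31=11111 pc5: +32 =210
r32=100000 pc1: +2 =212
r33=100001 pc2: +4 =216
r34=100010 pc2: +4 =220
r35=100011 pc3: +8 =228
r36=100100 pc2: +4 =232
r37=100101 pc3: +8 =240
r38=100110 pc3: +8 =248
r39=100111 pc4: +16 =264
r40=101000 pc2: +4 =268
r41=101001 pc3: +8 =276
r42=101010 pc3: +8 =284
r43=101011 pc4: +16 =300
r44=101100 pc3: +8 =308
r45=101101 pc4: +16 =324
r46=101110 pc4: +16 =340
r47=101111 pc5: +32 =372
r48=110000 pc2: +4 =376
r49=110001 pc3: +8 =384
r50=110010 pc3: +8 =392
r51=110011 pc4: +16 =408
r52=110100 pc3: +8 =416
r53=110101 pc4: +16 =432
r54=110110 pc4: +16 =448
r55=110111 pc5: +32 =480
r56=111000 pc3: +8 =488
r57=111001 pc4: +16 =504
r58=111010 pc4: +16 =520
r59=111011 pc5: +32 =552
r60=111100 pc4: +16 =568
r61=111101 pc5: +32 =600
r62=111110 pc5: +32 =632
r63=111111 pc6: +64 =696
r64=1000000 pc1: +2 =698
r65=1000001 pc2: +4 =702
r66=1000010 pc2: +4 =706
r67=1000011 pc3: +8 =714
r68=1000100 pc2: +4 =718
r69=1000101 pc3: +8 =726
r70=1000110 pc3: +8 =734
r71=1000111 pc4: +16 =750
r72=1001000 pc2: +4 =754
r73=1001001 pc3: +8 =762
r74=1001010 pc3: +8 =770
r75=1001011 pc4: +16 =786
r76=1001100 pc3: +8 =794
r77=1001101 pc4: +16 =810
r78=1001110 pc4: +16 =826
r79=1001111 pc5: +32 =858
r80=1010000 pc2: +4 =862
r81=1010001 pc3: +8 =870
r82=1010010 pc3: +8 =878
r83=1010011 pc4: +16 =894
r84=1010100 pc3: +8 =902
r85=1010101 pc4: +16 =918
r86=1010110 pc4: +16 =934
r87=1010111 pc5: +32 =966
r88=1011000 pc3: +8 =974
r89=1011001 pc4: +16 =990
r90=1011010 pc4: +16 =1006
r91=1011011 pc5: +32 =1038
r92=1011100 pc4: +16 =1054
r93=1011101 pc5: +32 =1086
r94=1011110 pc5: +32 =1118
r95=1011111 pc6: +64 =1182
r96=1100000 pc2: +4 =1186
r97=1100001 pc3: +8 =1194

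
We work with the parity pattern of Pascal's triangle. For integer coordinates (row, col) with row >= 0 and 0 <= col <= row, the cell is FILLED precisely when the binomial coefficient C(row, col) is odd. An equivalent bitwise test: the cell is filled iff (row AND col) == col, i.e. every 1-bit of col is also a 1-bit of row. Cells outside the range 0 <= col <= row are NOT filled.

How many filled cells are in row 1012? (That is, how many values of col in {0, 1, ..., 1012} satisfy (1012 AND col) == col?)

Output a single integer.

1012 in binary = 1111110100
popcount(1012) = number of 1-bits in 1111110100 = 7
A col c satisfies (1012 AND c) == c iff every set bit of c is also set in 1012; each of the 7 set bits of 1012 can independently be on or off in c.
count = 2^7 = 128

Answer: 128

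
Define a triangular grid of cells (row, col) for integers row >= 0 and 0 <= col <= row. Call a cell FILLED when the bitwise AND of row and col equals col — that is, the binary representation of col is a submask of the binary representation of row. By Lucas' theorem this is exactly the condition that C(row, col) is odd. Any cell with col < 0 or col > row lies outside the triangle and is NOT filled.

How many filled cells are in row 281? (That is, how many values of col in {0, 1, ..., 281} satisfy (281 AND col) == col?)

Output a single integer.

Answer: 16

Derivation:
281 in binary = 100011001
popcount(281) = number of 1-bits in 100011001 = 4
A col c satisfies (281 AND c) == c iff every set bit of c is also set in 281; each of the 4 set bits of 281 can independently be on or off in c.
count = 2^4 = 16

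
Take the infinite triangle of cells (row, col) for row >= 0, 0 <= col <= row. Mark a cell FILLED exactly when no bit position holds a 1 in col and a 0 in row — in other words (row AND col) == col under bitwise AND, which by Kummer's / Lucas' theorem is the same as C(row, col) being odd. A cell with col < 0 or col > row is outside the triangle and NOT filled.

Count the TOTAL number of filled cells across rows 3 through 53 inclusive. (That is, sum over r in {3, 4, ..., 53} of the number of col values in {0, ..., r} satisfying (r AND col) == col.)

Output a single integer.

r3=11 pc2: +4 =4
r4=100 pc1: +2 =6
r5=101 pc2: +4 =10
r6=110 pc2: +4 =14
r7=111 pc3: +8 =22
r8=1000 pc1: +2 =24
r9=1001 pc2: +4 =28
r10=1010 pc2: +4 =32
r11=1011 pc3: +8 =40
r12=1100 pc2: +4 =44
r13=1101 pc3: +8 =52
r14=1110 pc3: +8 =60
r15=1111 pc4: +16 =76
r16=10000 pc1: +2 =78
r17=10001 pc2: +4 =82
r18=10010 pc2: +4 =86
r19=10011 pc3: +8 =94
r20=10100 pc2: +4 =98
r21=10101 pc3: +8 =106
r22=10110 pc3: +8 =114
r23=10111 pc4: +16 =130
r24=11000 pc2: +4 =134
r25=11001 pc3: +8 =142
r26=11010 pc3: +8 =150
r27=11011 pc4: +16 =166
r28=11100 pc3: +8 =174
r29=11101 pc4: +16 =190
r30=11110 pc4: +16 =206
r31=11111 pc5: +32 =238
r32=100000 pc1: +2 =240
r33=100001 pc2: +4 =244
r34=100010 pc2: +4 =248
r35=100011 pc3: +8 =256
r36=100100 pc2: +4 =260
r37=100101 pc3: +8 =268
r38=100110 pc3: +8 =276
r39=100111 pc4: +16 =292
r40=101000 pc2: +4 =296
r41=101001 pc3: +8 =304
r42=101010 pc3: +8 =312
r43=101011 pc4: +16 =328
r44=101100 pc3: +8 =336
r45=101101 pc4: +16 =352
r46=101110 pc4: +16 =368
r47=101111 pc5: +32 =400
r48=110000 pc2: +4 =404
r49=110001 pc3: +8 =412
r50=110010 pc3: +8 =420
r51=110011 pc4: +16 =436
r52=110100 pc3: +8 =444
r53=110101 pc4: +16 =460

Answer: 460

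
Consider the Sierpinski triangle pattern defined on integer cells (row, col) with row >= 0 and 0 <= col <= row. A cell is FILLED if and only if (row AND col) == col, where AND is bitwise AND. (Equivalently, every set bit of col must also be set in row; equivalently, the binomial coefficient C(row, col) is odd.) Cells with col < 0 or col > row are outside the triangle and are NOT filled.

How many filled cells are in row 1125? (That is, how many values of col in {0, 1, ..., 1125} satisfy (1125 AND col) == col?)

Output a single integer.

Answer: 32

Derivation:
1125 in binary = 10001100101
popcount(1125) = number of 1-bits in 10001100101 = 5
A col c satisfies (1125 AND c) == c iff every set bit of c is also set in 1125; each of the 5 set bits of 1125 can independently be on or off in c.
count = 2^5 = 32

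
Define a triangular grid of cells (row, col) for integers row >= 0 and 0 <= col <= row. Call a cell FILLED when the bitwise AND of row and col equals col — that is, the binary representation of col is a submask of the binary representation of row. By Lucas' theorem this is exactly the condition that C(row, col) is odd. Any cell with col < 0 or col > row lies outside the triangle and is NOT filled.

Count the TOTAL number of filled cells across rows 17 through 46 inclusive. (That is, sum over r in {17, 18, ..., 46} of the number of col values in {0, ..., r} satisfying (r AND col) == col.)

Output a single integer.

Answer: 290

Derivation:
r17=10001 pc2: +4 =4
r18=10010 pc2: +4 =8
r19=10011 pc3: +8 =16
r20=10100 pc2: +4 =20
r21=10101 pc3: +8 =28
r22=10110 pc3: +8 =36
r23=10111 pc4: +16 =52
r24=11000 pc2: +4 =56
r25=11001 pc3: +8 =64
r26=11010 pc3: +8 =72
r27=11011 pc4: +16 =88
r28=11100 pc3: +8 =96
r29=11101 pc4: +16 =112
r30=11110 pc4: +16 =128
r31=11111 pc5: +32 =160
r32=100000 pc1: +2 =162
r33=100001 pc2: +4 =166
r34=100010 pc2: +4 =170
r35=100011 pc3: +8 =178
r36=100100 pc2: +4 =182
r37=100101 pc3: +8 =190
r38=100110 pc3: +8 =198
r39=100111 pc4: +16 =214
r40=101000 pc2: +4 =218
r41=101001 pc3: +8 =226
r42=101010 pc3: +8 =234
r43=101011 pc4: +16 =250
r44=101100 pc3: +8 =258
r45=101101 pc4: +16 =274
r46=101110 pc4: +16 =290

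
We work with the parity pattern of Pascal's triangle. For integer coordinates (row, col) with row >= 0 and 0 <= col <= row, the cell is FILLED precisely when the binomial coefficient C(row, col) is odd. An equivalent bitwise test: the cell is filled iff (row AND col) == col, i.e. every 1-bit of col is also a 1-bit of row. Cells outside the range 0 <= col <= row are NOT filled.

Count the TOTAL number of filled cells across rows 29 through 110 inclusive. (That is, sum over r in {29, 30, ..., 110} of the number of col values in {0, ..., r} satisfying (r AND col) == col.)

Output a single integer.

Answer: 1296

Derivation:
r29=11101 pc4: +16 =16
r30=11110 pc4: +16 =32
r31=11111 pc5: +32 =64
r32=100000 pc1: +2 =66
r33=100001 pc2: +4 =70
r34=100010 pc2: +4 =74
r35=100011 pc3: +8 =82
r36=100100 pc2: +4 =86
r37=100101 pc3: +8 =94
r38=100110 pc3: +8 =102
r39=100111 pc4: +16 =118
r40=101000 pc2: +4 =122
r41=101001 pc3: +8 =130
r42=101010 pc3: +8 =138
r43=101011 pc4: +16 =154
r44=101100 pc3: +8 =162
r45=101101 pc4: +16 =178
r46=101110 pc4: +16 =194
r47=101111 pc5: +32 =226
r48=110000 pc2: +4 =230
r49=110001 pc3: +8 =238
r50=110010 pc3: +8 =246
r51=110011 pc4: +16 =262
r52=110100 pc3: +8 =270
r53=110101 pc4: +16 =286
r54=110110 pc4: +16 =302
r55=110111 pc5: +32 =334
r56=111000 pc3: +8 =342
r57=111001 pc4: +16 =358
r58=111010 pc4: +16 =374
r59=111011 pc5: +32 =406
r60=111100 pc4: +16 =422
r61=111101 pc5: +32 =454
r62=111110 pc5: +32 =486
r63=111111 pc6: +64 =550
r64=1000000 pc1: +2 =552
r65=1000001 pc2: +4 =556
r66=1000010 pc2: +4 =560
r67=1000011 pc3: +8 =568
r68=1000100 pc2: +4 =572
r69=1000101 pc3: +8 =580
r70=1000110 pc3: +8 =588
r71=1000111 pc4: +16 =604
r72=1001000 pc2: +4 =608
r73=1001001 pc3: +8 =616
r74=1001010 pc3: +8 =624
r75=1001011 pc4: +16 =640
r76=1001100 pc3: +8 =648
r77=1001101 pc4: +16 =664
r78=1001110 pc4: +16 =680
r79=1001111 pc5: +32 =712
r80=1010000 pc2: +4 =716
r81=1010001 pc3: +8 =724
r82=1010010 pc3: +8 =732
r83=1010011 pc4: +16 =748
r84=1010100 pc3: +8 =756
r85=1010101 pc4: +16 =772
r86=1010110 pc4: +16 =788
r87=1010111 pc5: +32 =820
r88=1011000 pc3: +8 =828
r89=1011001 pc4: +16 =844
r90=1011010 pc4: +16 =860
r91=1011011 pc5: +32 =892
r92=1011100 pc4: +16 =908
r93=1011101 pc5: +32 =940
r94=1011110 pc5: +32 =972
r95=1011111 pc6: +64 =1036
r96=1100000 pc2: +4 =1040
r97=1100001 pc3: +8 =1048
r98=1100010 pc3: +8 =1056
r99=1100011 pc4: +16 =1072
r100=1100100 pc3: +8 =1080
r101=1100101 pc4: +16 =1096
r102=1100110 pc4: +16 =1112
r103=1100111 pc5: +32 =1144
r104=1101000 pc3: +8 =1152
r105=1101001 pc4: +16 =1168
r106=1101010 pc4: +16 =1184
r107=1101011 pc5: +32 =1216
r108=1101100 pc4: +16 =1232
r109=1101101 pc5: +32 =1264
r110=1101110 pc5: +32 =1296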